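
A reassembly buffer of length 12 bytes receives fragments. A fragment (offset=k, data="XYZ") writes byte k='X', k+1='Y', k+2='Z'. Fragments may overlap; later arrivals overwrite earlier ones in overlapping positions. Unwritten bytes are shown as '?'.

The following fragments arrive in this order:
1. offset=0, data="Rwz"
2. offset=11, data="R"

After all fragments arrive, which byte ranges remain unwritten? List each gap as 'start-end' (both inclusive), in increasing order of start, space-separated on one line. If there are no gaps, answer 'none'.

Fragment 1: offset=0 len=3
Fragment 2: offset=11 len=1
Gaps: 3-10

Answer: 3-10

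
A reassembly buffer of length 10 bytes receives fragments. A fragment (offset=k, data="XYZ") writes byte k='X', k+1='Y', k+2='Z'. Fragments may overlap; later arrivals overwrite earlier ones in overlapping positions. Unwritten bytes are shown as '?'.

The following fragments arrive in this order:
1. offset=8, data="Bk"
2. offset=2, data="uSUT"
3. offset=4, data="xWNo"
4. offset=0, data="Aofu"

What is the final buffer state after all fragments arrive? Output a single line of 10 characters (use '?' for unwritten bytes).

Fragment 1: offset=8 data="Bk" -> buffer=????????Bk
Fragment 2: offset=2 data="uSUT" -> buffer=??uSUT??Bk
Fragment 3: offset=4 data="xWNo" -> buffer=??uSxWNoBk
Fragment 4: offset=0 data="Aofu" -> buffer=AofuxWNoBk

Answer: AofuxWNoBk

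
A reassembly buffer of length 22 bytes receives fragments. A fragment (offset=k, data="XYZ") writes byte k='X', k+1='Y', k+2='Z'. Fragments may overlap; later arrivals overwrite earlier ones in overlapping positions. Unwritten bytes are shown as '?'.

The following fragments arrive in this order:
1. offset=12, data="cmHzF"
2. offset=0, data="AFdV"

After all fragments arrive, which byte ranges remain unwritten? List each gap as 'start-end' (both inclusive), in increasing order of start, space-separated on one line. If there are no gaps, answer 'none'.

Fragment 1: offset=12 len=5
Fragment 2: offset=0 len=4
Gaps: 4-11 17-21

Answer: 4-11 17-21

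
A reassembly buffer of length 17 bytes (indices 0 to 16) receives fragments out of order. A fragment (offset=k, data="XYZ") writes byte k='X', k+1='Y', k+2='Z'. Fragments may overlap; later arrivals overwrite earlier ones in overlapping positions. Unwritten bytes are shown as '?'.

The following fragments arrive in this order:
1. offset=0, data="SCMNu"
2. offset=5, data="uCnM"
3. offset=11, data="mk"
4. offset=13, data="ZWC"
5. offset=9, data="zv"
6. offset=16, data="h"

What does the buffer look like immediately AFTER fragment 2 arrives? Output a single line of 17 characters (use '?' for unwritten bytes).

Answer: SCMNuuCnM????????

Derivation:
Fragment 1: offset=0 data="SCMNu" -> buffer=SCMNu????????????
Fragment 2: offset=5 data="uCnM" -> buffer=SCMNuuCnM????????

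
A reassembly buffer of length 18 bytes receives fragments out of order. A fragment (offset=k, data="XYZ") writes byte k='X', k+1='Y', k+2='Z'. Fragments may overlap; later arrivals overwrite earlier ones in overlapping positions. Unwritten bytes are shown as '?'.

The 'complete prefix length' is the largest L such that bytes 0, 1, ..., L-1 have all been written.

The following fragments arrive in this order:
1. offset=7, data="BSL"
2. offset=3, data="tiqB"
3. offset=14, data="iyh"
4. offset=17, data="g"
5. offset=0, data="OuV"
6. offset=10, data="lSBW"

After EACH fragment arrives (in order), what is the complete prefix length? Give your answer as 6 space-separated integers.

Answer: 0 0 0 0 10 18

Derivation:
Fragment 1: offset=7 data="BSL" -> buffer=???????BSL???????? -> prefix_len=0
Fragment 2: offset=3 data="tiqB" -> buffer=???tiqBBSL???????? -> prefix_len=0
Fragment 3: offset=14 data="iyh" -> buffer=???tiqBBSL????iyh? -> prefix_len=0
Fragment 4: offset=17 data="g" -> buffer=???tiqBBSL????iyhg -> prefix_len=0
Fragment 5: offset=0 data="OuV" -> buffer=OuVtiqBBSL????iyhg -> prefix_len=10
Fragment 6: offset=10 data="lSBW" -> buffer=OuVtiqBBSLlSBWiyhg -> prefix_len=18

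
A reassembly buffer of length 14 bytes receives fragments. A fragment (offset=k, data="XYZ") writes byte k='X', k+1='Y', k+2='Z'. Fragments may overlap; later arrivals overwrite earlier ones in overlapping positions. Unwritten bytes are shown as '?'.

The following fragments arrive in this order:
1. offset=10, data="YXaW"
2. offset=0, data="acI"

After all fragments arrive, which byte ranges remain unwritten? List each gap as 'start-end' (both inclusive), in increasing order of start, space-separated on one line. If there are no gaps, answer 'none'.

Fragment 1: offset=10 len=4
Fragment 2: offset=0 len=3
Gaps: 3-9

Answer: 3-9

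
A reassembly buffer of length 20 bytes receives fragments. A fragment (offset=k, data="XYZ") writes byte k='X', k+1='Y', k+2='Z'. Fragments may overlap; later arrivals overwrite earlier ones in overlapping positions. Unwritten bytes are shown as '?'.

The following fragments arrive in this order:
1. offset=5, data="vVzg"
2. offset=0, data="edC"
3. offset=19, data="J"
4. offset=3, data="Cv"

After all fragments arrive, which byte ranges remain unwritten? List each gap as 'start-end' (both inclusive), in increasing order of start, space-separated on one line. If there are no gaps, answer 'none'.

Fragment 1: offset=5 len=4
Fragment 2: offset=0 len=3
Fragment 3: offset=19 len=1
Fragment 4: offset=3 len=2
Gaps: 9-18

Answer: 9-18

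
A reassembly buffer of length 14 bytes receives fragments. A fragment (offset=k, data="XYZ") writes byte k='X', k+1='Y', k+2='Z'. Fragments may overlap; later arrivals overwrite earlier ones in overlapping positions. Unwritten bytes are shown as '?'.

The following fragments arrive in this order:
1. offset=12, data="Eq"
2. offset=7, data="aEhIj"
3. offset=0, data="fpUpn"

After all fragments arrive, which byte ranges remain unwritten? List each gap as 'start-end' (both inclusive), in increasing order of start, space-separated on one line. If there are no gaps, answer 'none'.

Answer: 5-6

Derivation:
Fragment 1: offset=12 len=2
Fragment 2: offset=7 len=5
Fragment 3: offset=0 len=5
Gaps: 5-6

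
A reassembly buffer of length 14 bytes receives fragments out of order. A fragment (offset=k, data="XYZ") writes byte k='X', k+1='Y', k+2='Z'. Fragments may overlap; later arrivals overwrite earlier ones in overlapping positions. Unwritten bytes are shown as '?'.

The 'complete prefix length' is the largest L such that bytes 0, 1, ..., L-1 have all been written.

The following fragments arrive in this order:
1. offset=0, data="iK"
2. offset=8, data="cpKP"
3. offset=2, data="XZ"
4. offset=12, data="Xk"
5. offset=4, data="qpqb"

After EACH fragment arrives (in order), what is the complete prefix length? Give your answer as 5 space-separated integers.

Fragment 1: offset=0 data="iK" -> buffer=iK???????????? -> prefix_len=2
Fragment 2: offset=8 data="cpKP" -> buffer=iK??????cpKP?? -> prefix_len=2
Fragment 3: offset=2 data="XZ" -> buffer=iKXZ????cpKP?? -> prefix_len=4
Fragment 4: offset=12 data="Xk" -> buffer=iKXZ????cpKPXk -> prefix_len=4
Fragment 5: offset=4 data="qpqb" -> buffer=iKXZqpqbcpKPXk -> prefix_len=14

Answer: 2 2 4 4 14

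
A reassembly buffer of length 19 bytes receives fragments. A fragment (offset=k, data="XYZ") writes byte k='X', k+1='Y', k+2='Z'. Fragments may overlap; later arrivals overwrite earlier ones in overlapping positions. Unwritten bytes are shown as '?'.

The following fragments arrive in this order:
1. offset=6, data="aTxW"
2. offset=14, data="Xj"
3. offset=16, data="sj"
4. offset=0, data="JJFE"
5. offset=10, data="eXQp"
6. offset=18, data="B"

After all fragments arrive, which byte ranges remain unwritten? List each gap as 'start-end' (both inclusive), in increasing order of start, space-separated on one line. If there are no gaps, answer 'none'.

Fragment 1: offset=6 len=4
Fragment 2: offset=14 len=2
Fragment 3: offset=16 len=2
Fragment 4: offset=0 len=4
Fragment 5: offset=10 len=4
Fragment 6: offset=18 len=1
Gaps: 4-5

Answer: 4-5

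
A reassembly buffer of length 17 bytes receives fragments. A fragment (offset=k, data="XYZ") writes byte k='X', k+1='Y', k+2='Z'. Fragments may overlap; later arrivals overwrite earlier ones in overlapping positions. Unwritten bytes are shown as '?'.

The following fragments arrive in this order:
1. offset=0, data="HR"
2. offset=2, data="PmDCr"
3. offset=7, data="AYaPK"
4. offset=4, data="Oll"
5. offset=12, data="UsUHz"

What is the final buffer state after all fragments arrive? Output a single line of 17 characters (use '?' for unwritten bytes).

Fragment 1: offset=0 data="HR" -> buffer=HR???????????????
Fragment 2: offset=2 data="PmDCr" -> buffer=HRPmDCr??????????
Fragment 3: offset=7 data="AYaPK" -> buffer=HRPmDCrAYaPK?????
Fragment 4: offset=4 data="Oll" -> buffer=HRPmOllAYaPK?????
Fragment 5: offset=12 data="UsUHz" -> buffer=HRPmOllAYaPKUsUHz

Answer: HRPmOllAYaPKUsUHz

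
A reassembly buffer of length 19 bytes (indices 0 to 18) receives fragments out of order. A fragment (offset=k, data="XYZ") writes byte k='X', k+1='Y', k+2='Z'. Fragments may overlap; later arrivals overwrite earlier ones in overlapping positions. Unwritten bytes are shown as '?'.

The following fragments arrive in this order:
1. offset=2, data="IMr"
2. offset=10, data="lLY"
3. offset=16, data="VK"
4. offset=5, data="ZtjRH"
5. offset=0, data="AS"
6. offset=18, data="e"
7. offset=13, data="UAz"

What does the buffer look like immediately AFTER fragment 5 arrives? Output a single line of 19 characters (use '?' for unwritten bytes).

Answer: ASIMrZtjRHlLY???VK?

Derivation:
Fragment 1: offset=2 data="IMr" -> buffer=??IMr??????????????
Fragment 2: offset=10 data="lLY" -> buffer=??IMr?????lLY??????
Fragment 3: offset=16 data="VK" -> buffer=??IMr?????lLY???VK?
Fragment 4: offset=5 data="ZtjRH" -> buffer=??IMrZtjRHlLY???VK?
Fragment 5: offset=0 data="AS" -> buffer=ASIMrZtjRHlLY???VK?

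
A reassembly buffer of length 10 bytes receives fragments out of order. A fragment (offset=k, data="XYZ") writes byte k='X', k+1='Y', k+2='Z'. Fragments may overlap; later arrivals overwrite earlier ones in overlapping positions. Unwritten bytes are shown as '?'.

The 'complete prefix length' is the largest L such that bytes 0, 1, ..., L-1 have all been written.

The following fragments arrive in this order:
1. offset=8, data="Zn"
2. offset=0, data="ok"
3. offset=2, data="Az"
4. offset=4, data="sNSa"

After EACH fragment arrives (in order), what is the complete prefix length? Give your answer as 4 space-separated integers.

Answer: 0 2 4 10

Derivation:
Fragment 1: offset=8 data="Zn" -> buffer=????????Zn -> prefix_len=0
Fragment 2: offset=0 data="ok" -> buffer=ok??????Zn -> prefix_len=2
Fragment 3: offset=2 data="Az" -> buffer=okAz????Zn -> prefix_len=4
Fragment 4: offset=4 data="sNSa" -> buffer=okAzsNSaZn -> prefix_len=10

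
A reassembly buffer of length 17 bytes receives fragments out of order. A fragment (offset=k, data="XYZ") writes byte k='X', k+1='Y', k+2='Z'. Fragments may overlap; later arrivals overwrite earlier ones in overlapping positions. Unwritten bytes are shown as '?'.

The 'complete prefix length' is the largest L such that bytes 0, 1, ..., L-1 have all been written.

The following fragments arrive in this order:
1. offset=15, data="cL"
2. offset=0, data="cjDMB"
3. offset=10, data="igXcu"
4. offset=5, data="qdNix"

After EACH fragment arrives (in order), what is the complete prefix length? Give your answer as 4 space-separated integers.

Answer: 0 5 5 17

Derivation:
Fragment 1: offset=15 data="cL" -> buffer=???????????????cL -> prefix_len=0
Fragment 2: offset=0 data="cjDMB" -> buffer=cjDMB??????????cL -> prefix_len=5
Fragment 3: offset=10 data="igXcu" -> buffer=cjDMB?????igXcucL -> prefix_len=5
Fragment 4: offset=5 data="qdNix" -> buffer=cjDMBqdNixigXcucL -> prefix_len=17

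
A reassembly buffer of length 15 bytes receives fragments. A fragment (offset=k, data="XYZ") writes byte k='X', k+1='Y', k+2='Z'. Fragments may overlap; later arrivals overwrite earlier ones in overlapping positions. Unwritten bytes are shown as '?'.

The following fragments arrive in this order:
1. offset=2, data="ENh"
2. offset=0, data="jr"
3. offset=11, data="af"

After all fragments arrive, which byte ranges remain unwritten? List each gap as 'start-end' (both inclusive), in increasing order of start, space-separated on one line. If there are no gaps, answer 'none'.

Answer: 5-10 13-14

Derivation:
Fragment 1: offset=2 len=3
Fragment 2: offset=0 len=2
Fragment 3: offset=11 len=2
Gaps: 5-10 13-14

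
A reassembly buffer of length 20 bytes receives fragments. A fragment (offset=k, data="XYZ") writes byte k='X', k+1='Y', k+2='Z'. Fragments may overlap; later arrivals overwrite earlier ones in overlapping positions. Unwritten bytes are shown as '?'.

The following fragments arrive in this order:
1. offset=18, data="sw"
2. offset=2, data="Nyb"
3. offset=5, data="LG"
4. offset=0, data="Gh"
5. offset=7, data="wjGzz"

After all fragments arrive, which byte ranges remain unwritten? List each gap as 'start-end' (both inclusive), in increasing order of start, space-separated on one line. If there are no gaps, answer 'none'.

Answer: 12-17

Derivation:
Fragment 1: offset=18 len=2
Fragment 2: offset=2 len=3
Fragment 3: offset=5 len=2
Fragment 4: offset=0 len=2
Fragment 5: offset=7 len=5
Gaps: 12-17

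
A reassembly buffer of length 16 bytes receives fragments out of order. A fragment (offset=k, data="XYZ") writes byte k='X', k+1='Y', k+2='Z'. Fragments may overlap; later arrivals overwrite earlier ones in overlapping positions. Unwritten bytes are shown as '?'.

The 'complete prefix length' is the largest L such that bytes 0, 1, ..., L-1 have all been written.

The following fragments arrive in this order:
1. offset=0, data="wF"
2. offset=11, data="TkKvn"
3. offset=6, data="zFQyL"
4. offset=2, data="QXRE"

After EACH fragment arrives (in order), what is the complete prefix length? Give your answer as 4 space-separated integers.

Fragment 1: offset=0 data="wF" -> buffer=wF?????????????? -> prefix_len=2
Fragment 2: offset=11 data="TkKvn" -> buffer=wF?????????TkKvn -> prefix_len=2
Fragment 3: offset=6 data="zFQyL" -> buffer=wF????zFQyLTkKvn -> prefix_len=2
Fragment 4: offset=2 data="QXRE" -> buffer=wFQXREzFQyLTkKvn -> prefix_len=16

Answer: 2 2 2 16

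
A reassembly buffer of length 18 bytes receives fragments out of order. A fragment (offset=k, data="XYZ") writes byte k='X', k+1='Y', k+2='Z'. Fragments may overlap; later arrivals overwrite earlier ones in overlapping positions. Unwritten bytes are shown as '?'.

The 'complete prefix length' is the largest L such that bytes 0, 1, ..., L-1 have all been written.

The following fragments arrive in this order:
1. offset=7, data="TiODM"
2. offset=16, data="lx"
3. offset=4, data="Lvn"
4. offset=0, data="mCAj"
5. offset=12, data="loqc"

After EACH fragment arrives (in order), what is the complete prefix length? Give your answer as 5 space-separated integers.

Answer: 0 0 0 12 18

Derivation:
Fragment 1: offset=7 data="TiODM" -> buffer=???????TiODM?????? -> prefix_len=0
Fragment 2: offset=16 data="lx" -> buffer=???????TiODM????lx -> prefix_len=0
Fragment 3: offset=4 data="Lvn" -> buffer=????LvnTiODM????lx -> prefix_len=0
Fragment 4: offset=0 data="mCAj" -> buffer=mCAjLvnTiODM????lx -> prefix_len=12
Fragment 5: offset=12 data="loqc" -> buffer=mCAjLvnTiODMloqclx -> prefix_len=18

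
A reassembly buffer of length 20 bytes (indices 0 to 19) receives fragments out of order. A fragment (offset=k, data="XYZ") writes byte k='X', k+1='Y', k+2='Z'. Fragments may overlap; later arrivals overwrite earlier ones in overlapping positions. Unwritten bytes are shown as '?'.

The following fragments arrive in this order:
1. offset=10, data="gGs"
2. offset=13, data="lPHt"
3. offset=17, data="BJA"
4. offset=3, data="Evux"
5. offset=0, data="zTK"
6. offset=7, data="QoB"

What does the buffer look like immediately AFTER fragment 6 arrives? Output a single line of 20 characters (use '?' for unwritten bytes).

Answer: zTKEvuxQoBgGslPHtBJA

Derivation:
Fragment 1: offset=10 data="gGs" -> buffer=??????????gGs???????
Fragment 2: offset=13 data="lPHt" -> buffer=??????????gGslPHt???
Fragment 3: offset=17 data="BJA" -> buffer=??????????gGslPHtBJA
Fragment 4: offset=3 data="Evux" -> buffer=???Evux???gGslPHtBJA
Fragment 5: offset=0 data="zTK" -> buffer=zTKEvux???gGslPHtBJA
Fragment 6: offset=7 data="QoB" -> buffer=zTKEvuxQoBgGslPHtBJA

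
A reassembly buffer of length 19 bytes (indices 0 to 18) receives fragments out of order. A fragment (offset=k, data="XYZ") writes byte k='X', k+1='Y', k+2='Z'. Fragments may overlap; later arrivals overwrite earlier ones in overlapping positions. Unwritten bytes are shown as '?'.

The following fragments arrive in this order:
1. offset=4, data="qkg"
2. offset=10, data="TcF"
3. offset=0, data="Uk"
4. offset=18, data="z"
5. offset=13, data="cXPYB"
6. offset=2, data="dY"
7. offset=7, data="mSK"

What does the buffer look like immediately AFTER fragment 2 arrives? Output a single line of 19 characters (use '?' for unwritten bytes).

Answer: ????qkg???TcF??????

Derivation:
Fragment 1: offset=4 data="qkg" -> buffer=????qkg????????????
Fragment 2: offset=10 data="TcF" -> buffer=????qkg???TcF??????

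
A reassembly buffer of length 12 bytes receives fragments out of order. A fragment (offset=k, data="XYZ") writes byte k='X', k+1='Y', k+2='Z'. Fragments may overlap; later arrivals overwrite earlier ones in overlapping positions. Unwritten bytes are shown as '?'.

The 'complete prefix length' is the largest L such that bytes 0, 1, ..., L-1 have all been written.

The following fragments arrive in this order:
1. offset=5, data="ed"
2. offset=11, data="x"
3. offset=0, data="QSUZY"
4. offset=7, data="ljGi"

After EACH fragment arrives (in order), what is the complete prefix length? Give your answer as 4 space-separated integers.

Fragment 1: offset=5 data="ed" -> buffer=?????ed????? -> prefix_len=0
Fragment 2: offset=11 data="x" -> buffer=?????ed????x -> prefix_len=0
Fragment 3: offset=0 data="QSUZY" -> buffer=QSUZYed????x -> prefix_len=7
Fragment 4: offset=7 data="ljGi" -> buffer=QSUZYedljGix -> prefix_len=12

Answer: 0 0 7 12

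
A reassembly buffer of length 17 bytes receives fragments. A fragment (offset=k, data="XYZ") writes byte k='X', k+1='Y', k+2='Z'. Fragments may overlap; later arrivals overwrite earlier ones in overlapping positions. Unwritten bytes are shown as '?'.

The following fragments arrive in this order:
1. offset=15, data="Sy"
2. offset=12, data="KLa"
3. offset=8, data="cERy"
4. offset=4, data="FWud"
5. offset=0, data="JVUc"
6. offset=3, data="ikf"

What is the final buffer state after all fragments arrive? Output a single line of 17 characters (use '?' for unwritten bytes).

Answer: JVUikfudcERyKLaSy

Derivation:
Fragment 1: offset=15 data="Sy" -> buffer=???????????????Sy
Fragment 2: offset=12 data="KLa" -> buffer=????????????KLaSy
Fragment 3: offset=8 data="cERy" -> buffer=????????cERyKLaSy
Fragment 4: offset=4 data="FWud" -> buffer=????FWudcERyKLaSy
Fragment 5: offset=0 data="JVUc" -> buffer=JVUcFWudcERyKLaSy
Fragment 6: offset=3 data="ikf" -> buffer=JVUikfudcERyKLaSy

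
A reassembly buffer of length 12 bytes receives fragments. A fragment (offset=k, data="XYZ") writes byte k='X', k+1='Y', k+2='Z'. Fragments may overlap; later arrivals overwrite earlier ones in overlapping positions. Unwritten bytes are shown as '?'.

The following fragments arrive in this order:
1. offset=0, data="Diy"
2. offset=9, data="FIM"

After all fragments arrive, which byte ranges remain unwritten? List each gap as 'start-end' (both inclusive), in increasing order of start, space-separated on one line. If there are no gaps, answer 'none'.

Answer: 3-8

Derivation:
Fragment 1: offset=0 len=3
Fragment 2: offset=9 len=3
Gaps: 3-8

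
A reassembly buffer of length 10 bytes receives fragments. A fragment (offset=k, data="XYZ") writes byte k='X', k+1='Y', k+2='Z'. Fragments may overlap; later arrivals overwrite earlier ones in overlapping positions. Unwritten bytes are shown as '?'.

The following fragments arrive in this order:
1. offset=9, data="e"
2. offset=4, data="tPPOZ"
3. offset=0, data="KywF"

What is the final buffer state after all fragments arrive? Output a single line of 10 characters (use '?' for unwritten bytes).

Answer: KywFtPPOZe

Derivation:
Fragment 1: offset=9 data="e" -> buffer=?????????e
Fragment 2: offset=4 data="tPPOZ" -> buffer=????tPPOZe
Fragment 3: offset=0 data="KywF" -> buffer=KywFtPPOZe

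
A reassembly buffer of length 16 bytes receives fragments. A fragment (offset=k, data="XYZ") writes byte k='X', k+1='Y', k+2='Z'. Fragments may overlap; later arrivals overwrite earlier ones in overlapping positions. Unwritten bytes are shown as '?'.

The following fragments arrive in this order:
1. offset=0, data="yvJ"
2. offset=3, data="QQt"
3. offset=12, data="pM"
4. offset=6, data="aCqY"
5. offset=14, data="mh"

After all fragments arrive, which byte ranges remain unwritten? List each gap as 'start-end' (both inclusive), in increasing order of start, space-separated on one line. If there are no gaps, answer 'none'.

Answer: 10-11

Derivation:
Fragment 1: offset=0 len=3
Fragment 2: offset=3 len=3
Fragment 3: offset=12 len=2
Fragment 4: offset=6 len=4
Fragment 5: offset=14 len=2
Gaps: 10-11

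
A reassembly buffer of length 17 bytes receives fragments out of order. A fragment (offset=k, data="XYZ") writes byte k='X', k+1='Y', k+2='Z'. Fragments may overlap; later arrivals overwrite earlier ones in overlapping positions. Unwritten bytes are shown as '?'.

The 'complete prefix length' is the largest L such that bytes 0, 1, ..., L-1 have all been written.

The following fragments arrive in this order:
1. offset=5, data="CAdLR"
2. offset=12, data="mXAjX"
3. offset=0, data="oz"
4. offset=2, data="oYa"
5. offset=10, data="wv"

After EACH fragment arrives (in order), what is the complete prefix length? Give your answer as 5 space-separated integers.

Fragment 1: offset=5 data="CAdLR" -> buffer=?????CAdLR??????? -> prefix_len=0
Fragment 2: offset=12 data="mXAjX" -> buffer=?????CAdLR??mXAjX -> prefix_len=0
Fragment 3: offset=0 data="oz" -> buffer=oz???CAdLR??mXAjX -> prefix_len=2
Fragment 4: offset=2 data="oYa" -> buffer=ozoYaCAdLR??mXAjX -> prefix_len=10
Fragment 5: offset=10 data="wv" -> buffer=ozoYaCAdLRwvmXAjX -> prefix_len=17

Answer: 0 0 2 10 17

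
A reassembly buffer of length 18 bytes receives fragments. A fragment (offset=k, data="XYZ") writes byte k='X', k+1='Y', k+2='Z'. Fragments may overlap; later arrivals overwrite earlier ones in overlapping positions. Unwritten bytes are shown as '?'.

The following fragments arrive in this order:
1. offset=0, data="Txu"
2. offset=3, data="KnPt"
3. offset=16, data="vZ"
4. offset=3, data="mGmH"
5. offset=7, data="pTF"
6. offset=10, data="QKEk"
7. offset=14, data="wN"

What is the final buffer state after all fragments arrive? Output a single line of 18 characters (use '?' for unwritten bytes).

Answer: TxumGmHpTFQKEkwNvZ

Derivation:
Fragment 1: offset=0 data="Txu" -> buffer=Txu???????????????
Fragment 2: offset=3 data="KnPt" -> buffer=TxuKnPt???????????
Fragment 3: offset=16 data="vZ" -> buffer=TxuKnPt?????????vZ
Fragment 4: offset=3 data="mGmH" -> buffer=TxumGmH?????????vZ
Fragment 5: offset=7 data="pTF" -> buffer=TxumGmHpTF??????vZ
Fragment 6: offset=10 data="QKEk" -> buffer=TxumGmHpTFQKEk??vZ
Fragment 7: offset=14 data="wN" -> buffer=TxumGmHpTFQKEkwNvZ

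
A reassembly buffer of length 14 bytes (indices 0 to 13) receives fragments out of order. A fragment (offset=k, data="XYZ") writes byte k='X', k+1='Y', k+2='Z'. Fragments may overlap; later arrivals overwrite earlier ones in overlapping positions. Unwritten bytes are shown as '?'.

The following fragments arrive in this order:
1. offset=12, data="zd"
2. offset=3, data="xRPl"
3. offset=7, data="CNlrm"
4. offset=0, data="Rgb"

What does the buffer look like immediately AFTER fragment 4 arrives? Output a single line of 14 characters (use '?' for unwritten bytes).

Fragment 1: offset=12 data="zd" -> buffer=????????????zd
Fragment 2: offset=3 data="xRPl" -> buffer=???xRPl?????zd
Fragment 3: offset=7 data="CNlrm" -> buffer=???xRPlCNlrmzd
Fragment 4: offset=0 data="Rgb" -> buffer=RgbxRPlCNlrmzd

Answer: RgbxRPlCNlrmzd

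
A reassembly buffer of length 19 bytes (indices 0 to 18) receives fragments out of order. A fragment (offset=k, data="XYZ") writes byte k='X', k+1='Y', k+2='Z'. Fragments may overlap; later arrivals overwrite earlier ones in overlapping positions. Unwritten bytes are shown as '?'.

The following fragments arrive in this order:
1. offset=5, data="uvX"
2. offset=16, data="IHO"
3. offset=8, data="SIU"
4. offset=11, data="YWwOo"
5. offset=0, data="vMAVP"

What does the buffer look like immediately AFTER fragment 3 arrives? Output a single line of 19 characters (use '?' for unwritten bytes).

Fragment 1: offset=5 data="uvX" -> buffer=?????uvX???????????
Fragment 2: offset=16 data="IHO" -> buffer=?????uvX????????IHO
Fragment 3: offset=8 data="SIU" -> buffer=?????uvXSIU?????IHO

Answer: ?????uvXSIU?????IHO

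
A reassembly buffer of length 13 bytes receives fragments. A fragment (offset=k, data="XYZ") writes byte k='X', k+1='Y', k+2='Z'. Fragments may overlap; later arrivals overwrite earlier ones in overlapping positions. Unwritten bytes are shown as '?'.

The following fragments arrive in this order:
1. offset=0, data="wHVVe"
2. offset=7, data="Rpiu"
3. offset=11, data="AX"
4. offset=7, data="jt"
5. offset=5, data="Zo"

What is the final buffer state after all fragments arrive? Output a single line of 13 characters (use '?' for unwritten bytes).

Fragment 1: offset=0 data="wHVVe" -> buffer=wHVVe????????
Fragment 2: offset=7 data="Rpiu" -> buffer=wHVVe??Rpiu??
Fragment 3: offset=11 data="AX" -> buffer=wHVVe??RpiuAX
Fragment 4: offset=7 data="jt" -> buffer=wHVVe??jtiuAX
Fragment 5: offset=5 data="Zo" -> buffer=wHVVeZojtiuAX

Answer: wHVVeZojtiuAX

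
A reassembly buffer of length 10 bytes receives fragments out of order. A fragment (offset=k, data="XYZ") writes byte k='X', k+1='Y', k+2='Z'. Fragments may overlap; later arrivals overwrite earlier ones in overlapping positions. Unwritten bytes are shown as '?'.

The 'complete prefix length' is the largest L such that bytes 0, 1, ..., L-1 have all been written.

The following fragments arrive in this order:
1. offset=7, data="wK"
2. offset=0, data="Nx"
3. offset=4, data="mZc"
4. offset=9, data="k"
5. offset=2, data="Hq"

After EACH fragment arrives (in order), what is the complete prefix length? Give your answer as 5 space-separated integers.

Fragment 1: offset=7 data="wK" -> buffer=???????wK? -> prefix_len=0
Fragment 2: offset=0 data="Nx" -> buffer=Nx?????wK? -> prefix_len=2
Fragment 3: offset=4 data="mZc" -> buffer=Nx??mZcwK? -> prefix_len=2
Fragment 4: offset=9 data="k" -> buffer=Nx??mZcwKk -> prefix_len=2
Fragment 5: offset=2 data="Hq" -> buffer=NxHqmZcwKk -> prefix_len=10

Answer: 0 2 2 2 10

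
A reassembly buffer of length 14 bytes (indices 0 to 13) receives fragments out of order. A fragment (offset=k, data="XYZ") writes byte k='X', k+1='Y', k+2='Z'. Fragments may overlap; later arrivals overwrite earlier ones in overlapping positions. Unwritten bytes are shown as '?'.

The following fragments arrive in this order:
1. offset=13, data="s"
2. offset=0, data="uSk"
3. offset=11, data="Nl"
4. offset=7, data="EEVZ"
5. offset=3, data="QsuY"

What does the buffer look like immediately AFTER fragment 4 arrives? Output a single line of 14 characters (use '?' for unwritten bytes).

Fragment 1: offset=13 data="s" -> buffer=?????????????s
Fragment 2: offset=0 data="uSk" -> buffer=uSk??????????s
Fragment 3: offset=11 data="Nl" -> buffer=uSk????????Nls
Fragment 4: offset=7 data="EEVZ" -> buffer=uSk????EEVZNls

Answer: uSk????EEVZNls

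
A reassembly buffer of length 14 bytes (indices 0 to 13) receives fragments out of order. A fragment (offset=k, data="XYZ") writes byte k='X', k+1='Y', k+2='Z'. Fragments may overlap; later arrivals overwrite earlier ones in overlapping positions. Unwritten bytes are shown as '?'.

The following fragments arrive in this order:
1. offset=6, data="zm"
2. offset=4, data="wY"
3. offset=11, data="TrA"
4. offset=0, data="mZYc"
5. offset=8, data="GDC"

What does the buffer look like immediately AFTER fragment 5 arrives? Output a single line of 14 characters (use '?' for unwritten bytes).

Fragment 1: offset=6 data="zm" -> buffer=??????zm??????
Fragment 2: offset=4 data="wY" -> buffer=????wYzm??????
Fragment 3: offset=11 data="TrA" -> buffer=????wYzm???TrA
Fragment 4: offset=0 data="mZYc" -> buffer=mZYcwYzm???TrA
Fragment 5: offset=8 data="GDC" -> buffer=mZYcwYzmGDCTrA

Answer: mZYcwYzmGDCTrA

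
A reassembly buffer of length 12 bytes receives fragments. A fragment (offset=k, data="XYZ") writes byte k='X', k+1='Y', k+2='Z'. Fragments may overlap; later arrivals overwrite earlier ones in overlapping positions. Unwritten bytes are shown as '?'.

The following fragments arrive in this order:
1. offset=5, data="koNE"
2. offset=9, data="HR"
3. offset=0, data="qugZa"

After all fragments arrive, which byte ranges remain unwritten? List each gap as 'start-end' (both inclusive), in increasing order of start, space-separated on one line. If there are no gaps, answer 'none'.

Answer: 11-11

Derivation:
Fragment 1: offset=5 len=4
Fragment 2: offset=9 len=2
Fragment 3: offset=0 len=5
Gaps: 11-11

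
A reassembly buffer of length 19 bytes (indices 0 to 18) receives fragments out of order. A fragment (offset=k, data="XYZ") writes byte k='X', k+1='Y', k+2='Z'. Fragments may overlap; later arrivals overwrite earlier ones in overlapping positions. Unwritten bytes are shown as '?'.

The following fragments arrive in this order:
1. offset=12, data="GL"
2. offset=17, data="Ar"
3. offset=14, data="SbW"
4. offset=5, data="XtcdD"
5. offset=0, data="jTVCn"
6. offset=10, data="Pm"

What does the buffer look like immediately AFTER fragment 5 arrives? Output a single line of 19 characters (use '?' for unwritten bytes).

Answer: jTVCnXtcdD??GLSbWAr

Derivation:
Fragment 1: offset=12 data="GL" -> buffer=????????????GL?????
Fragment 2: offset=17 data="Ar" -> buffer=????????????GL???Ar
Fragment 3: offset=14 data="SbW" -> buffer=????????????GLSbWAr
Fragment 4: offset=5 data="XtcdD" -> buffer=?????XtcdD??GLSbWAr
Fragment 5: offset=0 data="jTVCn" -> buffer=jTVCnXtcdD??GLSbWAr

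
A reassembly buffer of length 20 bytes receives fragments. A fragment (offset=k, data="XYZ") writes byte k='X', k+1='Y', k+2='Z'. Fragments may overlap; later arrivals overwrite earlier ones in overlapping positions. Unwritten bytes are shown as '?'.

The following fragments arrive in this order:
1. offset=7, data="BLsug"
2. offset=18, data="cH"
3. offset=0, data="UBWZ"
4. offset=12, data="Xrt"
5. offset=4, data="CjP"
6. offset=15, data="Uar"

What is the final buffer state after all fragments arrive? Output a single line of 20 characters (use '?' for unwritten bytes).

Answer: UBWZCjPBLsugXrtUarcH

Derivation:
Fragment 1: offset=7 data="BLsug" -> buffer=???????BLsug????????
Fragment 2: offset=18 data="cH" -> buffer=???????BLsug??????cH
Fragment 3: offset=0 data="UBWZ" -> buffer=UBWZ???BLsug??????cH
Fragment 4: offset=12 data="Xrt" -> buffer=UBWZ???BLsugXrt???cH
Fragment 5: offset=4 data="CjP" -> buffer=UBWZCjPBLsugXrt???cH
Fragment 6: offset=15 data="Uar" -> buffer=UBWZCjPBLsugXrtUarcH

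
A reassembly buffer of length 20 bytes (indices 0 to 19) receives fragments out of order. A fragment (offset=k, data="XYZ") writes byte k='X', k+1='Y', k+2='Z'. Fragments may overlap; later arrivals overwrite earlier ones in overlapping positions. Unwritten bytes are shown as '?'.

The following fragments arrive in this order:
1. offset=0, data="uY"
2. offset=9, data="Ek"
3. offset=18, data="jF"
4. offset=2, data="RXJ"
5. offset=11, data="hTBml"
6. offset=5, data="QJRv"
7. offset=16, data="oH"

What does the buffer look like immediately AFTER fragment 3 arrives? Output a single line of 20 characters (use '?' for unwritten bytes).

Fragment 1: offset=0 data="uY" -> buffer=uY??????????????????
Fragment 2: offset=9 data="Ek" -> buffer=uY???????Ek?????????
Fragment 3: offset=18 data="jF" -> buffer=uY???????Ek???????jF

Answer: uY???????Ek???????jF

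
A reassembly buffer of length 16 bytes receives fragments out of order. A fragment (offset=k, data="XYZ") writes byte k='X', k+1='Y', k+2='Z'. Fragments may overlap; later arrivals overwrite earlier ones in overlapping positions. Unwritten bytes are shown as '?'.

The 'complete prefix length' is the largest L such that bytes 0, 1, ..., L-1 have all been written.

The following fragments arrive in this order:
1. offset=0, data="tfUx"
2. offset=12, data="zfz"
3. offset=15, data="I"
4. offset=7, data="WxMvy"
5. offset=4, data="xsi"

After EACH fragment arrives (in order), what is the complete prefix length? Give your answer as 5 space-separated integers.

Answer: 4 4 4 4 16

Derivation:
Fragment 1: offset=0 data="tfUx" -> buffer=tfUx???????????? -> prefix_len=4
Fragment 2: offset=12 data="zfz" -> buffer=tfUx????????zfz? -> prefix_len=4
Fragment 3: offset=15 data="I" -> buffer=tfUx????????zfzI -> prefix_len=4
Fragment 4: offset=7 data="WxMvy" -> buffer=tfUx???WxMvyzfzI -> prefix_len=4
Fragment 5: offset=4 data="xsi" -> buffer=tfUxxsiWxMvyzfzI -> prefix_len=16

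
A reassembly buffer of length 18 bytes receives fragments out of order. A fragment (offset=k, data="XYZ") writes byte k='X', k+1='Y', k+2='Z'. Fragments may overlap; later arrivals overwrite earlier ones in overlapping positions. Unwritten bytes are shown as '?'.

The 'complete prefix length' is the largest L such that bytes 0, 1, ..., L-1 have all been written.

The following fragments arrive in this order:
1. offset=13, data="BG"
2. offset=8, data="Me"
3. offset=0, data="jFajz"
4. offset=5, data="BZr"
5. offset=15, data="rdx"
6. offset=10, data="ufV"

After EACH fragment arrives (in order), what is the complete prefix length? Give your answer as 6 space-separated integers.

Answer: 0 0 5 10 10 18

Derivation:
Fragment 1: offset=13 data="BG" -> buffer=?????????????BG??? -> prefix_len=0
Fragment 2: offset=8 data="Me" -> buffer=????????Me???BG??? -> prefix_len=0
Fragment 3: offset=0 data="jFajz" -> buffer=jFajz???Me???BG??? -> prefix_len=5
Fragment 4: offset=5 data="BZr" -> buffer=jFajzBZrMe???BG??? -> prefix_len=10
Fragment 5: offset=15 data="rdx" -> buffer=jFajzBZrMe???BGrdx -> prefix_len=10
Fragment 6: offset=10 data="ufV" -> buffer=jFajzBZrMeufVBGrdx -> prefix_len=18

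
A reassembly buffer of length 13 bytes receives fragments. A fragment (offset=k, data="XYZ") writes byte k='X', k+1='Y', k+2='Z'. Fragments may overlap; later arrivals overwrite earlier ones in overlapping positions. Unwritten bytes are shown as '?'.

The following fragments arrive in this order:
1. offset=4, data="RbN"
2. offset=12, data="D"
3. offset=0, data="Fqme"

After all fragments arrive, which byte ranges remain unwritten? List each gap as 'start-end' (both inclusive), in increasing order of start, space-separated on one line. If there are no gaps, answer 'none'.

Fragment 1: offset=4 len=3
Fragment 2: offset=12 len=1
Fragment 3: offset=0 len=4
Gaps: 7-11

Answer: 7-11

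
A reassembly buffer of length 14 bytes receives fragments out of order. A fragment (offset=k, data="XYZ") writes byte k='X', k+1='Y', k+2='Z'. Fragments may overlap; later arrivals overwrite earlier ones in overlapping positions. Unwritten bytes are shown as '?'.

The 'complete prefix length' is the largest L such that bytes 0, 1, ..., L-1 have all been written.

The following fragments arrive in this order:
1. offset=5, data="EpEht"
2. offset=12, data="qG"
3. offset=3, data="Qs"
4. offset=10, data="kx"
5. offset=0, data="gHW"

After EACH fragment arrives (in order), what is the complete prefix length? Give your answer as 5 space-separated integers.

Answer: 0 0 0 0 14

Derivation:
Fragment 1: offset=5 data="EpEht" -> buffer=?????EpEht???? -> prefix_len=0
Fragment 2: offset=12 data="qG" -> buffer=?????EpEht??qG -> prefix_len=0
Fragment 3: offset=3 data="Qs" -> buffer=???QsEpEht??qG -> prefix_len=0
Fragment 4: offset=10 data="kx" -> buffer=???QsEpEhtkxqG -> prefix_len=0
Fragment 5: offset=0 data="gHW" -> buffer=gHWQsEpEhtkxqG -> prefix_len=14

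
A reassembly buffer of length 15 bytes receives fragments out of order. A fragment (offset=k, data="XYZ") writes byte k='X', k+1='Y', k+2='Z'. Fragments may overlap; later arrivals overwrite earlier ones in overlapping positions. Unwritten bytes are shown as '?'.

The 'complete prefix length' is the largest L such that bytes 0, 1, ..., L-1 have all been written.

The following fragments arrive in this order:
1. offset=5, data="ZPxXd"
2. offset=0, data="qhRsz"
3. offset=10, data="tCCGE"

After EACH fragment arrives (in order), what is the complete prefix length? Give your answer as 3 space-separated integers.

Answer: 0 10 15

Derivation:
Fragment 1: offset=5 data="ZPxXd" -> buffer=?????ZPxXd????? -> prefix_len=0
Fragment 2: offset=0 data="qhRsz" -> buffer=qhRszZPxXd????? -> prefix_len=10
Fragment 3: offset=10 data="tCCGE" -> buffer=qhRszZPxXdtCCGE -> prefix_len=15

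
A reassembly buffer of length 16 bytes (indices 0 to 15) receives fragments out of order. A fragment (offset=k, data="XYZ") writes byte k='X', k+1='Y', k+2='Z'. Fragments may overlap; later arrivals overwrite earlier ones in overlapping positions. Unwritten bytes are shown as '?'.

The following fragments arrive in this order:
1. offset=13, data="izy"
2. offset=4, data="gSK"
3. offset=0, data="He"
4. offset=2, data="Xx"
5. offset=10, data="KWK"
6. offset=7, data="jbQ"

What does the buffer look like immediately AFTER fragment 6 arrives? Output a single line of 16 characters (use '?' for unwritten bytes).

Fragment 1: offset=13 data="izy" -> buffer=?????????????izy
Fragment 2: offset=4 data="gSK" -> buffer=????gSK??????izy
Fragment 3: offset=0 data="He" -> buffer=He??gSK??????izy
Fragment 4: offset=2 data="Xx" -> buffer=HeXxgSK??????izy
Fragment 5: offset=10 data="KWK" -> buffer=HeXxgSK???KWKizy
Fragment 6: offset=7 data="jbQ" -> buffer=HeXxgSKjbQKWKizy

Answer: HeXxgSKjbQKWKizy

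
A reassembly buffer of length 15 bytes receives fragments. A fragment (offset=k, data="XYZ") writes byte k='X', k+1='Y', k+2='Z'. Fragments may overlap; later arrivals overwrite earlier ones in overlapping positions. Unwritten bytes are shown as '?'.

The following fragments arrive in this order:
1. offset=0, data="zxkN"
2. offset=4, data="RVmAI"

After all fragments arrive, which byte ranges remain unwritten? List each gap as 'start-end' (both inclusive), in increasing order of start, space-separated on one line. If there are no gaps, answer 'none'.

Fragment 1: offset=0 len=4
Fragment 2: offset=4 len=5
Gaps: 9-14

Answer: 9-14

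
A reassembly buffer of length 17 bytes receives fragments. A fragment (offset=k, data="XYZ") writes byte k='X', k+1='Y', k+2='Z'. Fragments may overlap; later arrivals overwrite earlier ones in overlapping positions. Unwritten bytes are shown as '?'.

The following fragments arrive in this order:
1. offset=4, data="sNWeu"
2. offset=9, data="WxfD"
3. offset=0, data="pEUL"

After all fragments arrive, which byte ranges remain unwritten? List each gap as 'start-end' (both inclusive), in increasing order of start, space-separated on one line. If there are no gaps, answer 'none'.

Fragment 1: offset=4 len=5
Fragment 2: offset=9 len=4
Fragment 3: offset=0 len=4
Gaps: 13-16

Answer: 13-16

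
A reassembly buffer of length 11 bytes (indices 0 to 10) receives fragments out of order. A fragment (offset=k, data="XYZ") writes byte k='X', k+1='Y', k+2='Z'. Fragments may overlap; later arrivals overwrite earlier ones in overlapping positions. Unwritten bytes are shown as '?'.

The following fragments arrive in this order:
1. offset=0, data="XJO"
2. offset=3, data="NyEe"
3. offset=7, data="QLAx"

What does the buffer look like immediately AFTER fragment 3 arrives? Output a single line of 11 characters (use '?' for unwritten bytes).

Fragment 1: offset=0 data="XJO" -> buffer=XJO????????
Fragment 2: offset=3 data="NyEe" -> buffer=XJONyEe????
Fragment 3: offset=7 data="QLAx" -> buffer=XJONyEeQLAx

Answer: XJONyEeQLAx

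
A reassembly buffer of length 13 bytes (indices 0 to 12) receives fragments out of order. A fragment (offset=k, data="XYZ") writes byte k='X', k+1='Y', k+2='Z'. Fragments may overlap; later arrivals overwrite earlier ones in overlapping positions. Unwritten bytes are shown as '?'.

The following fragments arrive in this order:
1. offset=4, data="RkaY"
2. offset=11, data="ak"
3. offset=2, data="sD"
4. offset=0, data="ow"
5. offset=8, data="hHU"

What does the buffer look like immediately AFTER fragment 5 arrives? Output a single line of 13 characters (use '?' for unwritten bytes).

Answer: owsDRkaYhHUak

Derivation:
Fragment 1: offset=4 data="RkaY" -> buffer=????RkaY?????
Fragment 2: offset=11 data="ak" -> buffer=????RkaY???ak
Fragment 3: offset=2 data="sD" -> buffer=??sDRkaY???ak
Fragment 4: offset=0 data="ow" -> buffer=owsDRkaY???ak
Fragment 5: offset=8 data="hHU" -> buffer=owsDRkaYhHUak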